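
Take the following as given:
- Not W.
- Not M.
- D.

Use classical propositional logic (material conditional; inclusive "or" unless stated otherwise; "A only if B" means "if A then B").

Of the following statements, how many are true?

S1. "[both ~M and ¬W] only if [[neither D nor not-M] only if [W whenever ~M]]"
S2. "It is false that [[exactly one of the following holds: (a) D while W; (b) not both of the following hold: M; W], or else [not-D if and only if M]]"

1

S1: Parsed as (~M & ~W) -> ((D nor ~M) -> (~M -> W))

~M = ~F = T
~W = ~F = T
~M & ~W = T & T = T
~M = ~F = T
D nor ~M = T nor T = F
~M = ~F = T
~M -> W = T -> F = F
(D nor ~M) -> (~M -> W) = F -> F = T
(~M & ~W) -> ((D nor ~M) -> (~M -> W)) = T -> T = T
So S1 is true.

S2: Formalization: ~(((D & W) xor (M nand W)) | (~D <-> M))

D & W = T & F = F
M nand W = F nand F = T
(D & W) xor (M nand W) = F xor T = T
~D = ~T = F
~D <-> M = F <-> F = T
((D & W) xor (M nand W)) | (~D <-> M) = T | T = T
~(((D & W) xor (M nand W)) | (~D <-> M)) = ~T = F
Hence S2 is false.

1 of the 2 statements is true.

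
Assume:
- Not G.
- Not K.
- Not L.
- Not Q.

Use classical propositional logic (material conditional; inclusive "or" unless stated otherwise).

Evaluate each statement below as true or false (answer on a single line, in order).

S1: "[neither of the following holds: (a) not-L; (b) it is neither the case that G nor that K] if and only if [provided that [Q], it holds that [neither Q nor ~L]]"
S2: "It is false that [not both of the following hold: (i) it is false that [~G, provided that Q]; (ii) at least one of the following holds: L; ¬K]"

S1: This is (¬L ↓ (G ↓ K)) ↔ (Q → (Q ↓ ¬L)).

¬L = ¬F = T
G ↓ K = F ↓ F = T
¬L ↓ (G ↓ K) = T ↓ T = F
¬L = ¬F = T
Q ↓ ¬L = F ↓ T = F
Q → (Q ↓ ¬L) = F → F = T
(¬L ↓ (G ↓ K)) ↔ (Q → (Q ↓ ¬L)) = F ↔ T = F
So S1 is false.

S2: Parsed as ¬(¬(Q → ¬G) ↑ (L ∨ ¬K))

¬G = ¬F = T
Q → ¬G = F → T = T
¬(Q → ¬G) = ¬T = F
¬K = ¬F = T
L ∨ ¬K = F ∨ T = T
¬(Q → ¬G) ↑ (L ∨ ¬K) = F ↑ T = T
¬(¬(Q → ¬G) ↑ (L ∨ ¬K)) = ¬T = F
Hence S2 is false.

S1 F / S2 F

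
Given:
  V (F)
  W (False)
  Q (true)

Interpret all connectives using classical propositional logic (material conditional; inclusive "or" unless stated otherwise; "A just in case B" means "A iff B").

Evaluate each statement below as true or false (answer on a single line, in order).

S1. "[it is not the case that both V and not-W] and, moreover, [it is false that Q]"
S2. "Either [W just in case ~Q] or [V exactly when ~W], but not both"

S1: Formalization: (V nand ~W) & ~Q

~W = ~F = T
V nand ~W = F nand T = T
~Q = ~T = F
(V nand ~W) & ~Q = T & F = F
Hence S1 is false.

S2: In symbols: (W <-> ~Q) xor (V <-> ~W)

~Q = ~T = F
W <-> ~Q = F <-> F = T
~W = ~F = T
V <-> ~W = F <-> T = F
(W <-> ~Q) xor (V <-> ~W) = T xor F = T
Thus S2 is true.

S1 False; S2 True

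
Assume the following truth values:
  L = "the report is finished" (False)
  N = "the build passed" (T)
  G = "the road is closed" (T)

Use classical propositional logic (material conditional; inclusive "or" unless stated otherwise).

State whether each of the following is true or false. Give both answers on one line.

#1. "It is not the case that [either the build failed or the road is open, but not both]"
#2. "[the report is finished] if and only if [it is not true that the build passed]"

#1 True; #2 True

#1: Parsed as ~(~N xor ~G)

~N = ~T = F
~G = ~T = F
~N xor ~G = F xor F = F
~(~N xor ~G) = ~F = T
Thus #1 is true.

#2: In symbols: L <-> ~N

~N = ~T = F
L <-> ~N = F <-> F = T
So #2 is true.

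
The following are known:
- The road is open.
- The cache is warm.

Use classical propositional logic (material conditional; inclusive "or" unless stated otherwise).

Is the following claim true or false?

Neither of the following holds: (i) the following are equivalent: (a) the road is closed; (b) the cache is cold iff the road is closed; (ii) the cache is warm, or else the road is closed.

Let R = "the road is closed" (F), D = "the cache is warm" (T).
This is (R <-> (~D <-> R)) nor (D | R).

~D = ~T = F
~D <-> R = F <-> F = T
R <-> (~D <-> R) = F <-> T = F
D | R = T | F = T
(R <-> (~D <-> R)) nor (D | R) = F nor T = F

False.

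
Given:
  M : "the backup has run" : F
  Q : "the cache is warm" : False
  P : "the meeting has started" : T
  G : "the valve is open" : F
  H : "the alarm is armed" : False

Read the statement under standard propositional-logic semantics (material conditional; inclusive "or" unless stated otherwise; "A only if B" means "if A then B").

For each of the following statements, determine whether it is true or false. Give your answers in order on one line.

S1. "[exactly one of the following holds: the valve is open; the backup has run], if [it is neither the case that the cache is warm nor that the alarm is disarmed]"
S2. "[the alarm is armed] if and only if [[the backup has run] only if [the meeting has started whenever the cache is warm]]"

S1 True, S2 False

S1: In symbols: (Q nor not H) -> (G xor M)

not H = not False = True
Q nor not H = False nor True = False
G xor M = False xor False = False
(Q nor not H) -> (G xor M) = False -> False = True
So S1 is true.

S2: This is H iff (M -> (Q -> P)).

Q -> P = False -> True = True
M -> (Q -> P) = False -> True = True
H iff (M -> (Q -> P)) = False iff True = False
Thus S2 is false.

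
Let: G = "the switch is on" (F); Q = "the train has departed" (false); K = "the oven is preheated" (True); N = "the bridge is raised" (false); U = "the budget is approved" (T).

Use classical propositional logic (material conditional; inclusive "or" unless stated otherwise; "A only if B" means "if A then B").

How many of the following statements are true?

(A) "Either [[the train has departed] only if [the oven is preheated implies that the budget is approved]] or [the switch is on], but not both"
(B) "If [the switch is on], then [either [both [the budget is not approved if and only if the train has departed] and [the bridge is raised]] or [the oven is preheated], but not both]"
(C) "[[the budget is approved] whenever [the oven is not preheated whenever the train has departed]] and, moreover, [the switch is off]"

3

(A): This is (Q -> (K -> U)) xor G.

K -> U = True -> True = True
Q -> (K -> U) = False -> True = True
(Q -> (K -> U)) xor G = True xor False = True
So (A) is true.

(B): Parsed as G -> (((not U iff Q) and N) xor K)

not U = not True = False
not U iff Q = False iff False = True
(not U iff Q) and N = True and False = False
((not U iff Q) and N) xor K = False xor True = True
G -> (((not U iff Q) and N) xor K) = False -> True = True
Hence (B) is true.

(C): In symbols: ((Q -> not K) -> U) and not G

not K = not True = False
Q -> not K = False -> False = True
(Q -> not K) -> U = True -> True = True
not G = not False = True
((Q -> not K) -> U) and not G = True and True = True
So (C) is true.

Count: 3.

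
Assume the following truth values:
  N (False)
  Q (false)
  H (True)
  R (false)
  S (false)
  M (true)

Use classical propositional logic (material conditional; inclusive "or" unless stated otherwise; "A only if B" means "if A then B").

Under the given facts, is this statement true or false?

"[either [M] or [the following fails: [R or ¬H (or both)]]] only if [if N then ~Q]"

True.

In symbols: (M or not (R or not H)) -> (N -> not Q)

not H = not True = False
R or not H = False or False = False
not (R or not H) = not False = True
M or not (R or not H) = True or True = True
not Q = not False = True
N -> not Q = False -> True = True
(M or not (R or not H)) -> (N -> not Q) = True -> True = True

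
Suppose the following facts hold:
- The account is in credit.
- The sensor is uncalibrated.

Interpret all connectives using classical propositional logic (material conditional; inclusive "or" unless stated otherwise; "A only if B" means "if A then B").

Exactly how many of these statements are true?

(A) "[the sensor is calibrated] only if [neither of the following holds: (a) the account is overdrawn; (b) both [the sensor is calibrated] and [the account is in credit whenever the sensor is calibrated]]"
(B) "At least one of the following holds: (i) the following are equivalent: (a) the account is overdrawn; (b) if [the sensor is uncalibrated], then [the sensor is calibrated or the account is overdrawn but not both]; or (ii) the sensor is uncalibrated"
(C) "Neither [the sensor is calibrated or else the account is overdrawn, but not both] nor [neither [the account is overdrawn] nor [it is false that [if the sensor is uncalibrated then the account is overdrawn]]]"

Let L = "the sensor is calibrated" (F), H = "the account is overdrawn" (F).

(A): Formalization: L → (H ↓ (L ∧ (L → ¬H)))

¬H = ¬F = T
L → ¬H = F → T = T
L ∧ (L → ¬H) = F ∧ T = F
H ↓ (L ∧ (L → ¬H)) = F ↓ F = T
L → (H ↓ (L ∧ (L → ¬H))) = F → T = T
Thus (A) is true.

(B): In symbols: (H ↔ (¬L → (L ⊕ H))) ∨ ¬L

¬L = ¬F = T
L ⊕ H = F ⊕ F = F
¬L → (L ⊕ H) = T → F = F
H ↔ (¬L → (L ⊕ H)) = F ↔ F = T
¬L = ¬F = T
(H ↔ (¬L → (L ⊕ H))) ∨ ¬L = T ∨ T = T
Hence (B) is true.

(C): Parsed as (L ⊕ H) ↓ (H ↓ ¬(¬L → H))

L ⊕ H = F ⊕ F = F
¬L = ¬F = T
¬L → H = T → F = F
¬(¬L → H) = ¬F = T
H ↓ ¬(¬L → H) = F ↓ T = F
(L ⊕ H) ↓ (H ↓ ¬(¬L → H)) = F ↓ F = T
Thus (C) is true.

3 of the 3 statements are true ((A), (B), (C)).

3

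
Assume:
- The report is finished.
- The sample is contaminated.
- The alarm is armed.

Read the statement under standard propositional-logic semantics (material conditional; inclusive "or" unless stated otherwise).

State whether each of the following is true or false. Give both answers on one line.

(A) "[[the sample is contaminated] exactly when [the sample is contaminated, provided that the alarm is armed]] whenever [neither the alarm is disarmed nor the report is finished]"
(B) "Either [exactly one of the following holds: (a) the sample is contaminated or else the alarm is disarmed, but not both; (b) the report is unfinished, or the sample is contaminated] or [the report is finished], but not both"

Let W = "the alarm is armed" (True), G = "the report is finished" (True), M = "the sample is contaminated" (True).

(A): In symbols: (not W nor G) -> (M iff (W -> M))

not W = not True = False
not W nor G = False nor True = False
W -> M = True -> True = True
M iff (W -> M) = True iff True = True
(not W nor G) -> (M iff (W -> M)) = False -> True = True
So (A) is true.

(B): This is ((M xor not W) xor (not G or M)) xor G.

not W = not True = False
M xor not W = True xor False = True
not G = not True = False
not G or M = False or True = True
(M xor not W) xor (not G or M) = True xor True = False
((M xor not W) xor (not G or M)) xor G = False xor True = True
Hence (B) is true.

(A) T / (B) T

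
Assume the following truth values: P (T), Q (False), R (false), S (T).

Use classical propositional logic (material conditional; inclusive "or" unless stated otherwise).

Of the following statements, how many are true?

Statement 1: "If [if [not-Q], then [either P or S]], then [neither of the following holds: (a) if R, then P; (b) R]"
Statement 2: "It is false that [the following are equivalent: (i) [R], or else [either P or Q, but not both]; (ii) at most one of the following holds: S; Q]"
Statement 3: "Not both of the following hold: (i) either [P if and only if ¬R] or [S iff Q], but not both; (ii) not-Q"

0

Statement 1: Formalization: (¬Q → (P ∨ S)) → ((R → P) ↓ R)

¬Q = ¬F = T
P ∨ S = T ∨ T = T
¬Q → (P ∨ S) = T → T = T
R → P = F → T = T
(R → P) ↓ R = T ↓ F = F
(¬Q → (P ∨ S)) → ((R → P) ↓ R) = T → F = F
Hence Statement 1 is false.

Statement 2: This is ¬((R ∨ (P ⊕ Q)) ↔ (S ↑ Q)).

P ⊕ Q = T ⊕ F = T
R ∨ (P ⊕ Q) = F ∨ T = T
S ↑ Q = T ↑ F = T
(R ∨ (P ⊕ Q)) ↔ (S ↑ Q) = T ↔ T = T
¬((R ∨ (P ⊕ Q)) ↔ (S ↑ Q)) = ¬T = F
So Statement 2 is false.

Statement 3: Parsed as ((P ↔ ¬R) ⊕ (S ↔ Q)) ↑ ¬Q

¬R = ¬F = T
P ↔ ¬R = T ↔ T = T
S ↔ Q = T ↔ F = F
(P ↔ ¬R) ⊕ (S ↔ Q) = T ⊕ F = T
¬Q = ¬F = T
((P ↔ ¬R) ⊕ (S ↔ Q)) ↑ ¬Q = T ↑ T = F
So Statement 3 is false.

True statements: 0 (none).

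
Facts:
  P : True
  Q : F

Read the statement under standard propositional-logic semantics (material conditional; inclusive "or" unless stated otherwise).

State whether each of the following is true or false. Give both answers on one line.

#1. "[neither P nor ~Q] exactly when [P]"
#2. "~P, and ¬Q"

#1 F, #2 F

#1: This is (P ↓ ¬Q) ↔ P.

¬Q = ¬F = T
P ↓ ¬Q = T ↓ T = F
(P ↓ ¬Q) ↔ P = F ↔ T = F
Hence #1 is false.

#2: In symbols: ¬P ∧ ¬Q

¬P = ¬T = F
¬Q = ¬F = T
¬P ∧ ¬Q = F ∧ T = F
Hence #2 is false.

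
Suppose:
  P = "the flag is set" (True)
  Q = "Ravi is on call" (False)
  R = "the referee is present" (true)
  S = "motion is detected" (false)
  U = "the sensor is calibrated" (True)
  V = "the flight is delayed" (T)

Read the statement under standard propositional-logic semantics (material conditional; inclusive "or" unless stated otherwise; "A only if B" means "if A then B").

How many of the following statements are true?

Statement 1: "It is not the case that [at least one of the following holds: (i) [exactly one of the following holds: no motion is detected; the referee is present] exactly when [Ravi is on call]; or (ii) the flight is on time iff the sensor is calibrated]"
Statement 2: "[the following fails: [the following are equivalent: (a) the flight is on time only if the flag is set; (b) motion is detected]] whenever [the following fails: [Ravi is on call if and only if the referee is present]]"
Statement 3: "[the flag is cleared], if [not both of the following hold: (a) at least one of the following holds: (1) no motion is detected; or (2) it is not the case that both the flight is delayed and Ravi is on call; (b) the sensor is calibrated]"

2

Statement 1: In symbols: ~(((~S xor R) <-> Q) | (~V <-> U))

~S = ~F = T
~S xor R = T xor T = F
(~S xor R) <-> Q = F <-> F = T
~V = ~T = F
~V <-> U = F <-> T = F
((~S xor R) <-> Q) | (~V <-> U) = T | F = T
~(((~S xor R) <-> Q) | (~V <-> U)) = ~T = F
Thus Statement 1 is false.

Statement 2: In symbols: ~(Q <-> R) -> ~((~V -> P) <-> S)

Q <-> R = F <-> T = F
~(Q <-> R) = ~F = T
~V = ~T = F
~V -> P = F -> T = T
(~V -> P) <-> S = T <-> F = F
~((~V -> P) <-> S) = ~F = T
~(Q <-> R) -> ~((~V -> P) <-> S) = T -> T = T
Hence Statement 2 is true.

Statement 3: Parsed as ((~S | (V nand Q)) nand U) -> ~P

~S = ~F = T
V nand Q = T nand F = T
~S | (V nand Q) = T | T = T
(~S | (V nand Q)) nand U = T nand T = F
~P = ~T = F
((~S | (V nand Q)) nand U) -> ~P = F -> F = T
Hence Statement 3 is true.

2 of the 3 statements are true (Statement 2, Statement 3).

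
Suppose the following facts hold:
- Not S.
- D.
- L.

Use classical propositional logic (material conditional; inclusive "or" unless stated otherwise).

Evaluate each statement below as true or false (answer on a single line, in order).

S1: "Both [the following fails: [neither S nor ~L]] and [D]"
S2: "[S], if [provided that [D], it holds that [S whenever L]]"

S1: Formalization: ¬(S ↓ ¬L) ∧ D

¬L = ¬T = F
S ↓ ¬L = F ↓ F = T
¬(S ↓ ¬L) = ¬T = F
¬(S ↓ ¬L) ∧ D = F ∧ T = F
Hence S1 is false.

S2: Formalization: (D → (L → S)) → S

L → S = T → F = F
D → (L → S) = T → F = F
(D → (L → S)) → S = F → F = T
Thus S2 is true.

S1 False / S2 True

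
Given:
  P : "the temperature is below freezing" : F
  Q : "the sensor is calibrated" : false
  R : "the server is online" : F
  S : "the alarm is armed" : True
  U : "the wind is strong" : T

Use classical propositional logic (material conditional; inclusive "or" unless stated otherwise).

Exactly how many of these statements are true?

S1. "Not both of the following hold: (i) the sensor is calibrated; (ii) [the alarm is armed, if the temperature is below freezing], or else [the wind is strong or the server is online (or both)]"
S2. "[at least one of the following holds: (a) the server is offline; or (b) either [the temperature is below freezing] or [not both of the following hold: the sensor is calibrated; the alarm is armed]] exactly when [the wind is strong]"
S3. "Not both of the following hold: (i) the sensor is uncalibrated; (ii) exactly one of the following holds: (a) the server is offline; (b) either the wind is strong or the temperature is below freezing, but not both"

S1: This is Q nand ((P -> S) or (U or R)).

P -> S = False -> True = True
U or R = True or False = True
(P -> S) or (U or R) = True or True = True
Q nand ((P -> S) or (U or R)) = False nand True = True
So S1 is true.

S2: Parsed as (not R or (P or (Q nand S))) iff U

not R = not False = True
Q nand S = False nand True = True
P or (Q nand S) = False or True = True
not R or (P or (Q nand S)) = True or True = True
(not R or (P or (Q nand S))) iff U = True iff True = True
So S2 is true.

S3: Formalization: not Q nand (not R xor (U xor P))

not Q = not False = True
not R = not False = True
U xor P = True xor False = True
not R xor (U xor P) = True xor True = False
not Q nand (not R xor (U xor P)) = True nand False = True
Hence S3 is true.

True statements: 3.

3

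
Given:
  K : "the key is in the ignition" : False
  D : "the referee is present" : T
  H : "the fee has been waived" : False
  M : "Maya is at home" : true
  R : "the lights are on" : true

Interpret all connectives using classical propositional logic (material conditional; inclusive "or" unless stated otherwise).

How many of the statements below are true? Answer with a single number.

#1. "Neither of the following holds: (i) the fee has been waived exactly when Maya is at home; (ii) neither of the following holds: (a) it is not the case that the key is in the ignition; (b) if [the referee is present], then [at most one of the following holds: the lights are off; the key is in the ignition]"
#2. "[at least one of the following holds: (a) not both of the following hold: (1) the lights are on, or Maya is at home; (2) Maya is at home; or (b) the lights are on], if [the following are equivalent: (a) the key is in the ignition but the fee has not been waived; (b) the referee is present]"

2

#1: In symbols: (H <-> M) nor (~K nor (D -> (~R nand K)))

H <-> M = F <-> T = F
~K = ~F = T
~R = ~T = F
~R nand K = F nand F = T
D -> (~R nand K) = T -> T = T
~K nor (D -> (~R nand K)) = T nor T = F
(H <-> M) nor (~K nor (D -> (~R nand K))) = F nor F = T
Thus #1 is true.

#2: This is ((K & ~H) <-> D) -> (((R | M) nand M) | R).

~H = ~F = T
K & ~H = F & T = F
(K & ~H) <-> D = F <-> T = F
R | M = T | T = T
(R | M) nand M = T nand T = F
((R | M) nand M) | R = F | T = T
((K & ~H) <-> D) -> (((R | M) nand M) | R) = F -> T = T
Hence #2 is true.

True statements: 2 (#1, #2).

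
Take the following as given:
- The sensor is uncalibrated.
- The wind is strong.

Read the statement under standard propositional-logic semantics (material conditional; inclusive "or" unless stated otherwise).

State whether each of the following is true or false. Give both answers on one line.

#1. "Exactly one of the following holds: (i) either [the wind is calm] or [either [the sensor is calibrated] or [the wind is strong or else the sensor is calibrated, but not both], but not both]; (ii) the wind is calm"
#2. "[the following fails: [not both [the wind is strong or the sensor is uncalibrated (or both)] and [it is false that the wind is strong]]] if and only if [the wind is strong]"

Let Q = "the wind is strong" (True), P = "the sensor is calibrated" (False).

#1: Formalization: (not Q or (P xor (Q xor P))) xor not Q

not Q = not True = False
Q xor P = True xor False = True
P xor (Q xor P) = False xor True = True
not Q or (P xor (Q xor P)) = False or True = True
not Q = not True = False
(not Q or (P xor (Q xor P))) xor not Q = True xor False = True
So #1 is true.

#2: Formalization: not ((Q or not P) nand not Q) iff Q

not P = not False = True
Q or not P = True or True = True
not Q = not True = False
(Q or not P) nand not Q = True nand False = True
not ((Q or not P) nand not Q) = not True = False
not ((Q or not P) nand not Q) iff Q = False iff True = False
So #2 is false.

#1 T; #2 F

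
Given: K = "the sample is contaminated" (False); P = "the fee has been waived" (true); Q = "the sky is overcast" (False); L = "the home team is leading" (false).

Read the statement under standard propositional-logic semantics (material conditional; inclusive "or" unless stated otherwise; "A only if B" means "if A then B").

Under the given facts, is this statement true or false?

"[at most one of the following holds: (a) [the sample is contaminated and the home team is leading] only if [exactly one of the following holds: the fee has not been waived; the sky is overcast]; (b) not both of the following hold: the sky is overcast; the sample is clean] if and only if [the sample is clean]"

Formalization: (((K & L) -> (~P xor Q)) nand (Q nand ~K)) <-> ~K

K & L = F & F = F
~P = ~T = F
~P xor Q = F xor F = F
(K & L) -> (~P xor Q) = F -> F = T
~K = ~F = T
Q nand ~K = F nand T = T
((K & L) -> (~P xor Q)) nand (Q nand ~K) = T nand T = F
~K = ~F = T
(((K & L) -> (~P xor Q)) nand (Q nand ~K)) <-> ~K = F <-> T = F

False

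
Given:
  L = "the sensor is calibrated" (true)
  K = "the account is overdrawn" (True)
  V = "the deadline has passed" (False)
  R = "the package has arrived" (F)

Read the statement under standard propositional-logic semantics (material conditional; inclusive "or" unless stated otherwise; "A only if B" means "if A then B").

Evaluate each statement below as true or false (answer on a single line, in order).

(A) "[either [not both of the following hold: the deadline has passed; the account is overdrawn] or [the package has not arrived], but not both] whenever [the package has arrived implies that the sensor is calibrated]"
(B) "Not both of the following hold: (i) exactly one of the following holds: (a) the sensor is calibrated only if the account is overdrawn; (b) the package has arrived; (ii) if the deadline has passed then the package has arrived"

(A): Parsed as (R → L) → ((V ↑ K) ⊕ ¬R)

R → L = F → T = T
V ↑ K = F ↑ T = T
¬R = ¬F = T
(V ↑ K) ⊕ ¬R = T ⊕ T = F
(R → L) → ((V ↑ K) ⊕ ¬R) = T → F = F
Thus (A) is false.

(B): Formalization: ((L → K) ⊕ R) ↑ (V → R)

L → K = T → T = T
(L → K) ⊕ R = T ⊕ F = T
V → R = F → F = T
((L → K) ⊕ R) ↑ (V → R) = T ↑ T = F
Thus (B) is false.

(A) F / (B) F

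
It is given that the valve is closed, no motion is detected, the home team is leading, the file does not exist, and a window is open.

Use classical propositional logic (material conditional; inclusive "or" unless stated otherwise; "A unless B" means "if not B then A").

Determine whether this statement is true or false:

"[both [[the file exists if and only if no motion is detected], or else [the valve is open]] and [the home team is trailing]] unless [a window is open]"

true

Let S = "the file exists" (F), Q = "motion is detected" (F), P = "the valve is open" (F), R = "the home team is leading" (T), U = "a window is open" (T).
Formalization: (((S <-> ~Q) | P) & ~R) | U

~Q = ~F = T
S <-> ~Q = F <-> T = F
(S <-> ~Q) | P = F | F = F
~R = ~T = F
((S <-> ~Q) | P) & ~R = F & F = F
(((S <-> ~Q) | P) & ~R) | U = F | T = T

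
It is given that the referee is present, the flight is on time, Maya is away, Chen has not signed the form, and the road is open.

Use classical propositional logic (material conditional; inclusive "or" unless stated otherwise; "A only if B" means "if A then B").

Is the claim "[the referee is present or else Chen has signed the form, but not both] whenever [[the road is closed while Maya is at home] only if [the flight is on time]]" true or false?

True

Let W = "the road is closed" (False), Q = "Maya is at home" (False), U = "the flight is delayed" (False), K = "the referee is present" (True), D = "Chen has signed the form" (False).
Formalization: ((W and Q) -> not U) -> (K xor D)

W and Q = False and False = False
not U = not False = True
(W and Q) -> not U = False -> True = True
K xor D = True xor False = True
((W and Q) -> not U) -> (K xor D) = True -> True = True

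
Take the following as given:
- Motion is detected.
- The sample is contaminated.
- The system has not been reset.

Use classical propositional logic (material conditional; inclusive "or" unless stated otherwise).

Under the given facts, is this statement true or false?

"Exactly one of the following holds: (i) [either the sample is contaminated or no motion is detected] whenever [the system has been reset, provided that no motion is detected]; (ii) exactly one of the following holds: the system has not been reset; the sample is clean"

The statement is false.

Let P = "motion is detected" (T), R = "the system has been reset" (F), Q = "the sample is contaminated" (T).
This is ((¬P → R) → (Q ∨ ¬P)) ⊕ (¬R ⊕ ¬Q).

¬P = ¬T = F
¬P → R = F → F = T
¬P = ¬T = F
Q ∨ ¬P = T ∨ F = T
(¬P → R) → (Q ∨ ¬P) = T → T = T
¬R = ¬F = T
¬Q = ¬T = F
¬R ⊕ ¬Q = T ⊕ F = T
((¬P → R) → (Q ∨ ¬P)) ⊕ (¬R ⊕ ¬Q) = T ⊕ T = F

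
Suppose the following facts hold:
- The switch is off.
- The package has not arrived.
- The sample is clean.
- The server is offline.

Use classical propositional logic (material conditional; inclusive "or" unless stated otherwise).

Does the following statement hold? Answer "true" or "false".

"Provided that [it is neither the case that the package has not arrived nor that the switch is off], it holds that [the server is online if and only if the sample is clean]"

The statement is true.

Let L = "the package has arrived" (False), V = "the switch is on" (False), R = "the server is online" (False), M = "the sample is contaminated" (False).
Parsed as (not L nor not V) -> (R iff not M)

not L = not False = True
not V = not False = True
not L nor not V = True nor True = False
not M = not False = True
R iff not M = False iff True = False
(not L nor not V) -> (R iff not M) = False -> False = True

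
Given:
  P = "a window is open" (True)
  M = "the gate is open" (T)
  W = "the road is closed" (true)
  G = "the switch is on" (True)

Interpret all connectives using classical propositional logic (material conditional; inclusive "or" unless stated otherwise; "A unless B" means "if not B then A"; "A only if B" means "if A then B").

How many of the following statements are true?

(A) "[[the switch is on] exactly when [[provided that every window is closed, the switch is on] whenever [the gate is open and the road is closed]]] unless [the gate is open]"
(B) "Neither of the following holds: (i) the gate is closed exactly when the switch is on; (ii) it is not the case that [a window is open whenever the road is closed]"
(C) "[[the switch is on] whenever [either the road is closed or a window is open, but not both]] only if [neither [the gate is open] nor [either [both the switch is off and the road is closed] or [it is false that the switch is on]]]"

(A): Parsed as (G iff ((M and W) -> (not P -> G))) or M

M and W = True and True = True
not P = not True = False
not P -> G = False -> True = True
(M and W) -> (not P -> G) = True -> True = True
G iff ((M and W) -> (not P -> G)) = True iff True = True
(G iff ((M and W) -> (not P -> G))) or M = True or True = True
Hence (A) is true.

(B): This is (not M iff G) nor not (W -> P).

not M = not True = False
not M iff G = False iff True = False
W -> P = True -> True = True
not (W -> P) = not True = False
(not M iff G) nor not (W -> P) = False nor False = True
Thus (B) is true.

(C): In symbols: ((W xor P) -> G) -> (M nor ((not G and W) or not G))

W xor P = True xor True = False
(W xor P) -> G = False -> True = True
not G = not True = False
not G and W = False and True = False
not G = not True = False
(not G and W) or not G = False or False = False
M nor ((not G and W) or not G) = True nor False = False
((W xor P) -> G) -> (M nor ((not G and W) or not G)) = True -> False = False
Hence (C) is false.

True statements: 2.

2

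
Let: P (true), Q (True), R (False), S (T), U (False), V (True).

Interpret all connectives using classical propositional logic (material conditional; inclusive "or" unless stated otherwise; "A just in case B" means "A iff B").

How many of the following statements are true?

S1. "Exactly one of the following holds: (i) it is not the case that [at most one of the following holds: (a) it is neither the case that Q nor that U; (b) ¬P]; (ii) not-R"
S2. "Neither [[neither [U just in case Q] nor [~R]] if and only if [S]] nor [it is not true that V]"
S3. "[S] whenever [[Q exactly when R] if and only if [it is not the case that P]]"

S1: Formalization: ¬((Q ↓ U) ↑ ¬P) ⊕ ¬R

Q ↓ U = T ↓ F = F
¬P = ¬T = F
(Q ↓ U) ↑ ¬P = F ↑ F = T
¬((Q ↓ U) ↑ ¬P) = ¬T = F
¬R = ¬F = T
¬((Q ↓ U) ↑ ¬P) ⊕ ¬R = F ⊕ T = T
Hence S1 is true.

S2: Parsed as (((U ↔ Q) ↓ ¬R) ↔ S) ↓ ¬V

U ↔ Q = F ↔ T = F
¬R = ¬F = T
(U ↔ Q) ↓ ¬R = F ↓ T = F
((U ↔ Q) ↓ ¬R) ↔ S = F ↔ T = F
¬V = ¬T = F
(((U ↔ Q) ↓ ¬R) ↔ S) ↓ ¬V = F ↓ F = T
So S2 is true.

S3: Formalization: ((Q ↔ R) ↔ ¬P) → S

Q ↔ R = T ↔ F = F
¬P = ¬T = F
(Q ↔ R) ↔ ¬P = F ↔ F = T
((Q ↔ R) ↔ ¬P) → S = T → T = T
Hence S3 is true.

3 of the 3 statements are true (S1, S2, S3).

3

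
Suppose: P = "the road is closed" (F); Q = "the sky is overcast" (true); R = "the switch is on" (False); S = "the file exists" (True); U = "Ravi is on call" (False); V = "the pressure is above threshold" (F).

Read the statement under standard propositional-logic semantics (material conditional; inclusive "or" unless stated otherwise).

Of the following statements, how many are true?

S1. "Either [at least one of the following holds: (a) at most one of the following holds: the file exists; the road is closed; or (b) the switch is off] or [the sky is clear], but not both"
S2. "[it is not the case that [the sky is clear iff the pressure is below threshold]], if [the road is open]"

S1: This is ((S nand P) or not R) xor not Q.

S nand P = True nand False = True
not R = not False = True
(S nand P) or not R = True or True = True
not Q = not True = False
((S nand P) or not R) xor not Q = True xor False = True
So S1 is true.

S2: In symbols: not P -> not (not Q iff not V)

not P = not False = True
not Q = not True = False
not V = not False = True
not Q iff not V = False iff True = False
not (not Q iff not V) = not False = True
not P -> not (not Q iff not V) = True -> True = True
So S2 is true.

True statements: 2 (S1, S2).

2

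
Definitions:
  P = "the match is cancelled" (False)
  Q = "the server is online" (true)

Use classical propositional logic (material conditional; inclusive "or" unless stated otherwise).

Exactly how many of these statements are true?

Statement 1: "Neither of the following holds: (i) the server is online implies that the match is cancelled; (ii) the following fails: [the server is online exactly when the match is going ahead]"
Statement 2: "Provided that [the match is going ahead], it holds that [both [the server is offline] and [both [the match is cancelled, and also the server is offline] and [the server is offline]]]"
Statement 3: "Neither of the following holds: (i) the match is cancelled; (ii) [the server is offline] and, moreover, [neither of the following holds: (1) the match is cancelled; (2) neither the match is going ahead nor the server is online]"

Statement 1: This is (Q → P) ↓ ¬(Q ↔ ¬P).

Q → P = T → F = F
¬P = ¬F = T
Q ↔ ¬P = T ↔ T = T
¬(Q ↔ ¬P) = ¬T = F
(Q → P) ↓ ¬(Q ↔ ¬P) = F ↓ F = T
Thus Statement 1 is true.

Statement 2: Parsed as ¬P → (¬Q ∧ ((P ∧ ¬Q) ∧ ¬Q))

¬P = ¬F = T
¬Q = ¬T = F
¬Q = ¬T = F
P ∧ ¬Q = F ∧ F = F
¬Q = ¬T = F
(P ∧ ¬Q) ∧ ¬Q = F ∧ F = F
¬Q ∧ ((P ∧ ¬Q) ∧ ¬Q) = F ∧ F = F
¬P → (¬Q ∧ ((P ∧ ¬Q) ∧ ¬Q)) = T → F = F
So Statement 2 is false.

Statement 3: In symbols: P ↓ (¬Q ∧ (P ↓ (¬P ↓ Q)))

¬Q = ¬T = F
¬P = ¬F = T
¬P ↓ Q = T ↓ T = F
P ↓ (¬P ↓ Q) = F ↓ F = T
¬Q ∧ (P ↓ (¬P ↓ Q)) = F ∧ T = F
P ↓ (¬Q ∧ (P ↓ (¬P ↓ Q))) = F ↓ F = T
So Statement 3 is true.

True statements: 2 (Statement 1, Statement 3).

2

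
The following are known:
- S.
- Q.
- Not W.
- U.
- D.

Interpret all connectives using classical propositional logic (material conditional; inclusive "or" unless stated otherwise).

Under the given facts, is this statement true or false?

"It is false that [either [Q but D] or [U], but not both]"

true

This is not ((Q and D) xor U).

Q and D = True and True = True
(Q and D) xor U = True xor True = False
not ((Q and D) xor U) = not False = True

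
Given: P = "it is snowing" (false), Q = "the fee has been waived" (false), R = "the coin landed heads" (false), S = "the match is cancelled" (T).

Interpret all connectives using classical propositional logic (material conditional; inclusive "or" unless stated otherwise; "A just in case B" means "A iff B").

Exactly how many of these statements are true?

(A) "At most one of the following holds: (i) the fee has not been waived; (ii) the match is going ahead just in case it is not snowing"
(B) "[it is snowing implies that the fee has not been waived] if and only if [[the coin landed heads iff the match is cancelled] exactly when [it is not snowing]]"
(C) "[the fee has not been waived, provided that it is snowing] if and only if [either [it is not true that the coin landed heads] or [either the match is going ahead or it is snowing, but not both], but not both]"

(A): Formalization: ¬Q ↑ (¬S ↔ ¬P)

¬Q = ¬F = T
¬S = ¬T = F
¬P = ¬F = T
¬S ↔ ¬P = F ↔ T = F
¬Q ↑ (¬S ↔ ¬P) = T ↑ F = T
Thus (A) is true.

(B): Parsed as (P → ¬Q) ↔ ((R ↔ S) ↔ ¬P)

¬Q = ¬F = T
P → ¬Q = F → T = T
R ↔ S = F ↔ T = F
¬P = ¬F = T
(R ↔ S) ↔ ¬P = F ↔ T = F
(P → ¬Q) ↔ ((R ↔ S) ↔ ¬P) = T ↔ F = F
Hence (B) is false.

(C): Parsed as (P → ¬Q) ↔ (¬R ⊕ (¬S ⊕ P))

¬Q = ¬F = T
P → ¬Q = F → T = T
¬R = ¬F = T
¬S = ¬T = F
¬S ⊕ P = F ⊕ F = F
¬R ⊕ (¬S ⊕ P) = T ⊕ F = T
(P → ¬Q) ↔ (¬R ⊕ (¬S ⊕ P)) = T ↔ T = T
Hence (C) is true.

True statements: 2.

2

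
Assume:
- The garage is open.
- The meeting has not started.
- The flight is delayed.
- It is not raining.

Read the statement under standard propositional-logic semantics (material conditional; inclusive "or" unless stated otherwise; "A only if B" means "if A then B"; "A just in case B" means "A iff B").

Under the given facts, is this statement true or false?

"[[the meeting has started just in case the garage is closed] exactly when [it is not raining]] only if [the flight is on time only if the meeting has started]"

true

Let P = "the meeting has started" (False), G = "the garage is closed" (False), D = "it is raining" (False), N = "the flight is delayed" (True).
Formalization: ((P iff G) iff not D) -> (not N -> P)

P iff G = False iff False = True
not D = not False = True
(P iff G) iff not D = True iff True = True
not N = not True = False
not N -> P = False -> False = True
((P iff G) iff not D) -> (not N -> P) = True -> True = True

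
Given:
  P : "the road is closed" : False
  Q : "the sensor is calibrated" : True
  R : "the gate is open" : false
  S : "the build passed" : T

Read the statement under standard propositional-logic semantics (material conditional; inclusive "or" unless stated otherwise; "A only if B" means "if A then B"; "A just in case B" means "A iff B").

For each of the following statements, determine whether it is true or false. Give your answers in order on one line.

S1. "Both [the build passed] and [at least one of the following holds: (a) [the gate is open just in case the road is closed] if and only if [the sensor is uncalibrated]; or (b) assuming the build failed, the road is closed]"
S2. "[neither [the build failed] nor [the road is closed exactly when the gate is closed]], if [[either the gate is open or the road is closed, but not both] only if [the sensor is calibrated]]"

S1: This is S & (((R <-> P) <-> ~Q) | (~S -> P)).

R <-> P = F <-> F = T
~Q = ~T = F
(R <-> P) <-> ~Q = T <-> F = F
~S = ~T = F
~S -> P = F -> F = T
((R <-> P) <-> ~Q) | (~S -> P) = F | T = T
S & (((R <-> P) <-> ~Q) | (~S -> P)) = T & T = T
So S1 is true.

S2: Parsed as ((R xor P) -> Q) -> (~S nor (P <-> ~R))

R xor P = F xor F = F
(R xor P) -> Q = F -> T = T
~S = ~T = F
~R = ~F = T
P <-> ~R = F <-> T = F
~S nor (P <-> ~R) = F nor F = T
((R xor P) -> Q) -> (~S nor (P <-> ~R)) = T -> T = T
So S2 is true.

S1 true; S2 true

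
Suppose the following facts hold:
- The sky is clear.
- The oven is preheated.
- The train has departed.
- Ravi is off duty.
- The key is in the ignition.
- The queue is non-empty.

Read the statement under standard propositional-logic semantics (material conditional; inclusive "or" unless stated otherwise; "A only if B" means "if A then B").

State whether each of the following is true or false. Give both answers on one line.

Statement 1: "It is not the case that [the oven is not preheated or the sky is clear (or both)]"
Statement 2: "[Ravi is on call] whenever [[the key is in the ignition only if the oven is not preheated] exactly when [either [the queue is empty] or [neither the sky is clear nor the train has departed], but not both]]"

Statement 1 F; Statement 2 F

Let L = "the oven is preheated" (T), K = "the sky is overcast" (F), M = "the key is in the ignition" (T), H = "the queue is empty" (F), U = "the train has departed" (T), N = "Ravi is on call" (F).

Statement 1: Formalization: ~(~L | ~K)

~L = ~T = F
~K = ~F = T
~L | ~K = F | T = T
~(~L | ~K) = ~T = F
Hence Statement 1 is false.

Statement 2: Formalization: ((M -> ~L) <-> (H xor (~K nor U))) -> N

~L = ~T = F
M -> ~L = T -> F = F
~K = ~F = T
~K nor U = T nor T = F
H xor (~K nor U) = F xor F = F
(M -> ~L) <-> (H xor (~K nor U)) = F <-> F = T
((M -> ~L) <-> (H xor (~K nor U))) -> N = T -> F = F
Thus Statement 2 is false.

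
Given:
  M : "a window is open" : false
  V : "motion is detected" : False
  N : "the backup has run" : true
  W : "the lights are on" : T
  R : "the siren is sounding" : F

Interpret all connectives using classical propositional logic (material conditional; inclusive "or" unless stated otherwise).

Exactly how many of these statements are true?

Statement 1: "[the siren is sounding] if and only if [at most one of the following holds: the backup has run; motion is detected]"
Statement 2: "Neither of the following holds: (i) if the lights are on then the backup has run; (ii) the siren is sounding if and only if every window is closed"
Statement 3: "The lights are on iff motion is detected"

Statement 1: Formalization: R ↔ (N ↑ V)

N ↑ V = T ↑ F = T
R ↔ (N ↑ V) = F ↔ T = F
So Statement 1 is false.

Statement 2: Parsed as (W → N) ↓ (R ↔ ¬M)

W → N = T → T = T
¬M = ¬F = T
R ↔ ¬M = F ↔ T = F
(W → N) ↓ (R ↔ ¬M) = T ↓ F = F
Thus Statement 2 is false.

Statement 3: This is W ↔ V.

W ↔ V = T ↔ F = F
Hence Statement 3 is false.

Count: 0.

0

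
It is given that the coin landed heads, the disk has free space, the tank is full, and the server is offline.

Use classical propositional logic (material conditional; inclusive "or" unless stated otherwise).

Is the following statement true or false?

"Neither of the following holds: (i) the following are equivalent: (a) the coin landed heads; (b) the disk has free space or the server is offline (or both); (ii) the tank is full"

false

Let D = "the coin landed heads" (T), S = "the disk is full" (F), H = "the server is online" (F), K = "the tank is full" (T).
Parsed as (D ↔ (¬S ∨ ¬H)) ↓ K

¬S = ¬F = T
¬H = ¬F = T
¬S ∨ ¬H = T ∨ T = T
D ↔ (¬S ∨ ¬H) = T ↔ T = T
(D ↔ (¬S ∨ ¬H)) ↓ K = T ↓ T = F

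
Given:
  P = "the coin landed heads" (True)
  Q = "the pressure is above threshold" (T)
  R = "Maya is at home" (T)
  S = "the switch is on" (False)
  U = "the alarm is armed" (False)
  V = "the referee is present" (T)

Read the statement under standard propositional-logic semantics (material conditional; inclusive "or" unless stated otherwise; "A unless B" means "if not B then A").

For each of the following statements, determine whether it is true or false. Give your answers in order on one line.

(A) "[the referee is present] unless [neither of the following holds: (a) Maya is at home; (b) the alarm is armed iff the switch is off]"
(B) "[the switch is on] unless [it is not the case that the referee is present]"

(A) true, (B) false

(A): In symbols: V | (R nor (U <-> ~S))

~S = ~F = T
U <-> ~S = F <-> T = F
R nor (U <-> ~S) = T nor F = F
V | (R nor (U <-> ~S)) = T | F = T
Thus (A) is true.

(B): Parsed as S | ~V

~V = ~T = F
S | ~V = F | F = F
Hence (B) is false.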